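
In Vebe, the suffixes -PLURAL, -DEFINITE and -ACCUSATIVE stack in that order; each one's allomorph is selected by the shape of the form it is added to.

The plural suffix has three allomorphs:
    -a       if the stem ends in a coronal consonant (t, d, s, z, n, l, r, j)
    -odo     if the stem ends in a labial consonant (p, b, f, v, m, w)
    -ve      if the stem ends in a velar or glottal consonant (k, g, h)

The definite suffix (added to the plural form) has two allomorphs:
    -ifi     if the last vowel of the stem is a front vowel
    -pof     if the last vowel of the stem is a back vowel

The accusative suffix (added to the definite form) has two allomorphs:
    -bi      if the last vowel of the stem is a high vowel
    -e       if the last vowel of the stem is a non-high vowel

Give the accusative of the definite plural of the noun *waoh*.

waohveifibi

*waoh* — final consonant /h/ (velar/glottal) → -ve → *waohve*.
The plural form *waohve*: last vowel = /e/, a front vowel → -ifi → *waohveifi*.
The definite form *waohveifi* — last vowel /i/ (a high vowel) → -bi → *waohveifibi*.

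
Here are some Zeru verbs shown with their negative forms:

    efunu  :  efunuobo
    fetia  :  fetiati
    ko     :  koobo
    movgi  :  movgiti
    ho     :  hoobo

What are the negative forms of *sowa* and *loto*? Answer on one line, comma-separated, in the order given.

sowati, lotoobo

Looking at the last vowel of each stem: -obo when the last vowel of the stem is a rounded vowel (*efunu*, *ko*, *ho*); -ti when the last vowel of the stem is an unrounded vowel (*fetia*, *movgi*).
*sowa* — last vowel /a/ (an unrounded vowel) → -ti → *sowati*.
*loto*: last vowel = /o/, a rounded vowel → -obo → *lotoobo*.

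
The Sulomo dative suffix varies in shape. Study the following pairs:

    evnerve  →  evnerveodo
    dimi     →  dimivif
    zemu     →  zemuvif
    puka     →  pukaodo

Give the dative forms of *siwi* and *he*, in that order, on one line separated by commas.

The suffix is conditioned by the last vowel: -vif when the last vowel of the stem is a high vowel (*dimi*, *zemu*); -odo when the last vowel of the stem is a non-high vowel (*evnerve*, *puka*).
*siwi* — last vowel /i/ (a high vowel) → -vif → *siwivif*.
*he* — last vowel /e/ (a non-high vowel) → -odo → *heodo*.

siwivif, heodo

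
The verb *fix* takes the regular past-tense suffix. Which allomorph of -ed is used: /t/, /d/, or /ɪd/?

The stem *fix* ends in a voiceless consonant other than /t/.
The -ed suffix is realized as /ɪd/ after /t, d/; as /t/ after other voiceless consonants; and as /d/ after other voiced sounds.
So -ed on *fix* is pronounced /t/.

/t/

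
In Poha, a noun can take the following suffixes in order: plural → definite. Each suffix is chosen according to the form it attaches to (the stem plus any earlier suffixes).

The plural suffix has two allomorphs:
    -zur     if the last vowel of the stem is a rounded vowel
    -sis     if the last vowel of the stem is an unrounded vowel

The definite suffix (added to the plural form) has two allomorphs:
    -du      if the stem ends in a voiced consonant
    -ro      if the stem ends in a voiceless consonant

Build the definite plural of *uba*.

ubasisro

The last vowel of *uba* is /a/, which is an unrounded vowel, so the plural suffix is -sis, giving *ubasis*.
The final consonant of the plural form *ubasis* is /s/, which is voiceless, so the definite suffix is -ro, giving *ubasisro*.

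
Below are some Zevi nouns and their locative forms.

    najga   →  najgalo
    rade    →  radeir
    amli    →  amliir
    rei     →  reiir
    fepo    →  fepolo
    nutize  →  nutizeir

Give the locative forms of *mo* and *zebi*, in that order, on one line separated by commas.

molo, zebiir

The pattern is front/back vowel harmony: -ir when the last vowel of the stem is a front vowel (*rade*, *amli*, *rei*, *nutize*); -lo when the last vowel of the stem is a back vowel (*najga*, *fepo*).
Since the last vowel of *mo* is /o/ (a back vowel), it takes -lo, giving *molo*.
Since the last vowel of *zebi* is /i/ (a front vowel), it takes -ir, giving *zebiir*.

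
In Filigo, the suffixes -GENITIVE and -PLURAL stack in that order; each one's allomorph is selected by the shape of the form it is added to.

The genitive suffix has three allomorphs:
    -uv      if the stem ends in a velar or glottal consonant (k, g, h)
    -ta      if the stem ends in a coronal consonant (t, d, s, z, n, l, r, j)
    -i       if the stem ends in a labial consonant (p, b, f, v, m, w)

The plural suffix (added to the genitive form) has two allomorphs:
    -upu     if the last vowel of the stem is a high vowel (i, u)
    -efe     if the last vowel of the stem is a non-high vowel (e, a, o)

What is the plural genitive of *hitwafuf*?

hitwafufiupu

Since the final consonant of *hitwafuf* is /f/ (labial), it takes -i, giving *hitwafufi*.
Since the last vowel of the genitive form *hitwafufi* is /i/ (a high vowel), it takes -upu, giving *hitwafufiupu*.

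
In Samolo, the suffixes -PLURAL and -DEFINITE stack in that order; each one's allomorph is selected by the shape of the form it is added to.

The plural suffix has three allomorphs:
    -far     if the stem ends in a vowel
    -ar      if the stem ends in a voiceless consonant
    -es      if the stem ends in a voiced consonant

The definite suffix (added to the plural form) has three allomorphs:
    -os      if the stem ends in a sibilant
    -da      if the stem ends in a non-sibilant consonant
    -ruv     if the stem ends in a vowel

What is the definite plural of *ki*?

*ki* — final sound /i/ (a vowel) → -far → *kifar*.
The final sound of the plural form *kifar* is /r/, which is a non-sibilant consonant, so the definite suffix is -da, giving *kifarda*.

kifarda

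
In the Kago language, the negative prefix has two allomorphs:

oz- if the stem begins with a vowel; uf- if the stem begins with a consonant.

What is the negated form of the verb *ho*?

ufho

Since the first sound of *ho* is /h/ (a consonant), it takes uf-, giving *ufho*.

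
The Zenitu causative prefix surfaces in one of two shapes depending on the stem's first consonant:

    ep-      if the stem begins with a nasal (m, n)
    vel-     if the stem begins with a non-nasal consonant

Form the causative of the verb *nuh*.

*nuh*: first consonant = /n/, a nasal → ep- → *epnuh*.

epnuh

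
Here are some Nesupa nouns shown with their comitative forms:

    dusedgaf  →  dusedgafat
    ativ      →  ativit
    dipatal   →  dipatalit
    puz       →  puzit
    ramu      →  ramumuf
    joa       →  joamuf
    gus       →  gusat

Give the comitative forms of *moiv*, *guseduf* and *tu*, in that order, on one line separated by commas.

Looking at the final sound of each stem: -at when the stem ends in a voiceless consonant (*dusedgaf*, *gus*); -it when the stem ends in a voiced consonant (*ativ*, *dipatal*, *puz*); -muf when the stem ends in a vowel (*ramu*, *joa*).
Since the final sound of *moiv* is /v/ (a voiced consonant), it takes -it, giving *moivit*.
*guseduf* — final sound /f/ (a voiceless consonant) → -at → *gusedufat*.
*tu*: final sound = /u/, a vowel → -muf → *tumuf*.

moivit, gusedufat, tumuf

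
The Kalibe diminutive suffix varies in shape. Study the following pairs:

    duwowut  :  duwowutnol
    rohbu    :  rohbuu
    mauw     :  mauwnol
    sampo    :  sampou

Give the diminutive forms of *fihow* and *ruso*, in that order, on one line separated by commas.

The suffix is conditioned by the final sound: -nol when the stem ends in a consonant (*duwowut*, *mauw*); -u when the stem ends in a vowel (*rohbu*, *sampo*).
*fihow*: final sound = /w/, a consonant → -nol → *fihownol*.
The final sound of *ruso* is /o/, which is a vowel, so the suffix is -u, giving *rusou*.

fihownol, rusou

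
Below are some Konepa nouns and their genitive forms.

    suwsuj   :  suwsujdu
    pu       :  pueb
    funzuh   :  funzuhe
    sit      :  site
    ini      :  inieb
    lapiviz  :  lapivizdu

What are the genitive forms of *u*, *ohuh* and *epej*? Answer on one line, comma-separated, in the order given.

ueb, ohuhe, epejdu

The alternation tracks the final sound of the stem — -e when the stem ends in a voiceless consonant (*funzuh*, *sit*); -du when the stem ends in a voiced consonant (*suwsuj*, *lapiviz*); -eb when the stem ends in a vowel (*pu*, *ini*).
Since the final sound of *u* is /u/ (a vowel), it takes -eb, giving *ueb*.
Since the final sound of *ohuh* is /h/ (a voiceless consonant), it takes -e, giving *ohuhe*.
Since the final sound of *epej* is /j/ (a voiced consonant), it takes -du, giving *epejdu*.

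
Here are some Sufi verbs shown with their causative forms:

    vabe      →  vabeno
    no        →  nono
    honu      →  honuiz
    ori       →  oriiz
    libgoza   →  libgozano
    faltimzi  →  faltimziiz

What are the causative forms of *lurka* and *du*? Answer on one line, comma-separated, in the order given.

lurkano, duiz

The pattern is height harmony: -iz when the last vowel of the stem is a high vowel (*honu*, *ori*, *faltimzi*); -no when the last vowel of the stem is a non-high vowel (*vabe*, *no*, *libgoza*).
Since the last vowel of *lurka* is /a/ (a non-high vowel), it takes -no, giving *lurkano*.
*du* — last vowel /u/ (a high vowel) → -iz → *duiz*.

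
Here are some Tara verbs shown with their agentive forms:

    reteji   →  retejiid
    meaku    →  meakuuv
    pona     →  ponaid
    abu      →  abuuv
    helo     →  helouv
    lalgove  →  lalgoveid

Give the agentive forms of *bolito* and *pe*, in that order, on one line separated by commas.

bolitouv, peid

The alternation tracks the last vowel of the stem — -uv when the last vowel of the stem is a rounded vowel (*meaku*, *abu*, *helo*); -id when the last vowel of the stem is an unrounded vowel (*reteji*, *pona*, *lalgove*).
The last vowel of *bolito* is /o/, which is a rounded vowel, so the suffix is -uv, giving *bolitouv*.
*pe* — last vowel /e/ (an unrounded vowel) → -id → *peid*.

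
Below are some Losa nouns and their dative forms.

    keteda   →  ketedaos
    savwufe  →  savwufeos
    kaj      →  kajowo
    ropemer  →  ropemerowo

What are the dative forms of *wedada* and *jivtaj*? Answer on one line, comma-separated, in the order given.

wedadaos, jivtajowo

The alternation tracks the final sound of the stem — -owo when the stem ends in a consonant (*kaj*, *ropemer*); -os when the stem ends in a vowel (*keteda*, *savwufe*).
Since the final sound of *wedada* is /a/ (a vowel), it takes -os, giving *wedadaos*.
Since the final sound of *jivtaj* is /j/ (a consonant), it takes -owo, giving *jivtajowo*.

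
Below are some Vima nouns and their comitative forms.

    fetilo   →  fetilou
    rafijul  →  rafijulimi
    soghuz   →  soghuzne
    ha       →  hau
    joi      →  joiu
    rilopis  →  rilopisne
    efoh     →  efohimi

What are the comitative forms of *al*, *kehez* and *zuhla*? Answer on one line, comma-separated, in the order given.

alimi, kehezne, zuhlau

The pattern is sibilance of the final sound: -ne when the stem ends in a sibilant (*soghuz*, *rilopis*); -imi when the stem ends in a non-sibilant consonant (*rafijul*, *efoh*); -u when the stem ends in a vowel (*fetilo*, *ha*, *joi*).
*al*: final sound = /l/, a non-sibilant consonant → -imi → *alimi*.
*kehez*: final sound = /z/, a sibilant → -ne → *kehezne*.
*zuhla* — final sound /a/ (a vowel) → -u → *zuhlau*.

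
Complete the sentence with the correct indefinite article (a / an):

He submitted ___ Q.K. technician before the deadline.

The indefinite article is chosen by the initial *sound* of the following word, not its spelling.
The initialism *Q.K.* is read letter by letter; the first letter, Q, is pronounced /kjuː/, which begins with a consonant sound.
So the article is *a*: He submitted a Q.K. technician before the deadline.

a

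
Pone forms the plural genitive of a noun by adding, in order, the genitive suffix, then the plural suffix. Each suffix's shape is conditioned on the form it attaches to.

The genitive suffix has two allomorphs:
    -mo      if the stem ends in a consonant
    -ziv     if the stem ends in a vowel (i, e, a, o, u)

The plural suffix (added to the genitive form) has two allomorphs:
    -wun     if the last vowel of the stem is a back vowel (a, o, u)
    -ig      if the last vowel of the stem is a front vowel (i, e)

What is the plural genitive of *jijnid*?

jijnidmowun

The final sound of *jijnid* is /d/, which is a consonant, so the genitive suffix is -mo, giving *jijnidmo*.
The last vowel of the genitive form *jijnidmo* is /o/, which is a back vowel, so the plural suffix is -wun, giving *jijnidmowun*.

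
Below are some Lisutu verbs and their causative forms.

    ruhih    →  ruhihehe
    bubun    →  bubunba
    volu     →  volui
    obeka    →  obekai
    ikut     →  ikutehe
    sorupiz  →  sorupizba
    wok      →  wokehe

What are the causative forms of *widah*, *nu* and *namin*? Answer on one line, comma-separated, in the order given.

widahehe, nui, naminba

The pattern is voicing of the final sound: -ehe when the stem ends in a voiceless consonant (*ruhih*, *ikut*, *wok*); -ba when the stem ends in a voiced consonant (*bubun*, *sorupiz*); -i when the stem ends in a vowel (*volu*, *obeka*).
*widah* — final sound /h/ (a voiceless consonant) → -ehe → *widahehe*.
*nu* — final sound /u/ (a vowel) → -i → *nui*.
The final sound of *namin* is /n/, which is a voiced consonant, so the suffix is -ba, giving *naminba*.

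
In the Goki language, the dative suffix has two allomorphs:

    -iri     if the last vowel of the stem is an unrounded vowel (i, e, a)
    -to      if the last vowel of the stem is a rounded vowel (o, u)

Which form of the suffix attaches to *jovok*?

Since the last vowel of *jovok* is /o/ (a rounded vowel), it takes -to.

-to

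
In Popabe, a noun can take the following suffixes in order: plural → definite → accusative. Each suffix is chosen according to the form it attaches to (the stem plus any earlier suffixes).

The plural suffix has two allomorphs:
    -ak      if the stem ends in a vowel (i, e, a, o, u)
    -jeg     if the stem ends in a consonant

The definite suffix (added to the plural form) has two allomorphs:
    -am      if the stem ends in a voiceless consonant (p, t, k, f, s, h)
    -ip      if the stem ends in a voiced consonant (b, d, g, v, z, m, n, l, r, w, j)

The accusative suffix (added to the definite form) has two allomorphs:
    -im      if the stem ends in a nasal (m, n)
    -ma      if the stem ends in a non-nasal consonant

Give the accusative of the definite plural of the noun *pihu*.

*pihu* — final sound /u/ (a vowel) → -ak → *pihuak*.
Since the final consonant of the plural form *pihuak* is /k/ (voiceless), it takes -am, giving *pihuakam*.
The definite form *pihuakam* — final consonant /m/ (a nasal) → -im → *pihuakamim*.

pihuakamim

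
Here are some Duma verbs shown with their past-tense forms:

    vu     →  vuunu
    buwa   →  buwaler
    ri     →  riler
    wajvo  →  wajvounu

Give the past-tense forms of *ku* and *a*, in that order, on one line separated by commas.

kuunu, aler

The suffix is conditioned by the last vowel: -unu when the last vowel of the stem is a rounded vowel (*vu*, *wajvo*); -ler when the last vowel of the stem is an unrounded vowel (*buwa*, *ri*).
Since the last vowel of *ku* is /u/ (a rounded vowel), it takes -unu, giving *kuunu*.
Since the last vowel of *a* is /a/ (an unrounded vowel), it takes -ler, giving *aler*.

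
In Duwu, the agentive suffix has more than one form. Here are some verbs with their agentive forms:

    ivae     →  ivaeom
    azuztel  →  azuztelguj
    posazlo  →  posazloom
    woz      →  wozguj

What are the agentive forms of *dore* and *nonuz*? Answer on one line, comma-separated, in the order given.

Looking at the final sound of each stem: -guj when the stem ends in a consonant (*azuztel*, *woz*); -om when the stem ends in a vowel (*ivae*, *posazlo*).
The final sound of *dore* is /e/, which is a vowel, so the suffix is -om, giving *doreom*.
*nonuz* — final sound /z/ (a consonant) → -guj → *nonuzguj*.

doreom, nonuzguj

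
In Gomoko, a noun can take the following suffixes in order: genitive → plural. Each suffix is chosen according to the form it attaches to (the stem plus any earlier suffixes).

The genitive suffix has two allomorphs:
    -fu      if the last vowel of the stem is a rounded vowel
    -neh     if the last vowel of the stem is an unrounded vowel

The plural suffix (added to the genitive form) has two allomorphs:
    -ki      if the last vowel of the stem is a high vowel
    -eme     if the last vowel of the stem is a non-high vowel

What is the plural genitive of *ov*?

ovfuki

Since the last vowel of *ov* is /o/ (a rounded vowel), it takes -fu, giving *ovfu*.
The last vowel of the genitive form *ovfu* is /u/, which is a high vowel, so the plural suffix is -ki, giving *ovfuki*.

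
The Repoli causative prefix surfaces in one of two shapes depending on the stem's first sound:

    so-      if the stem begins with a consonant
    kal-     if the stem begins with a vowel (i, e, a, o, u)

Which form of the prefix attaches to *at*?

Since the first sound of *at* is /a/ (a vowel), it takes kal-.

kal-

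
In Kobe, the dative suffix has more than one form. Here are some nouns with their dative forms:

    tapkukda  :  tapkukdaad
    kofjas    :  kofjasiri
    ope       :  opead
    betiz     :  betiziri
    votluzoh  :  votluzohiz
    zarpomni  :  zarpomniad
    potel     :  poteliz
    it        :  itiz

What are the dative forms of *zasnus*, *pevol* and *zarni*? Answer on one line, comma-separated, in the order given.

zasnusiri, pevoliz, zarniad

The pattern is sibilance of the final sound: -iri when the stem ends in a sibilant (*kofjas*, *betiz*); -iz when the stem ends in a non-sibilant consonant (*votluzoh*, *potel*, *it*); -ad when the stem ends in a vowel (*tapkukda*, *ope*, *zarpomni*).
*zasnus*: final sound = /s/, a sibilant → -iri → *zasnusiri*.
Since the final sound of *pevol* is /l/ (a non-sibilant consonant), it takes -iz, giving *pevoliz*.
*zarni*: final sound = /i/, a vowel → -ad → *zarniad*.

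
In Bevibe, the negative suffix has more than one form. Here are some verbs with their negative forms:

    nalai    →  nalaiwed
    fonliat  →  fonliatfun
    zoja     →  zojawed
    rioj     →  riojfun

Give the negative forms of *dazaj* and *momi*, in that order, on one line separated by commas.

dazajfun, momiwed

The alternation tracks the final sound of the stem — -fun when the stem ends in a consonant (*fonliat*, *rioj*); -wed when the stem ends in a vowel (*nalai*, *zoja*).
The final sound of *dazaj* is /j/, which is a consonant, so the suffix is -fun, giving *dazajfun*.
*momi* — final sound /i/ (a vowel) → -wed → *momiwed*.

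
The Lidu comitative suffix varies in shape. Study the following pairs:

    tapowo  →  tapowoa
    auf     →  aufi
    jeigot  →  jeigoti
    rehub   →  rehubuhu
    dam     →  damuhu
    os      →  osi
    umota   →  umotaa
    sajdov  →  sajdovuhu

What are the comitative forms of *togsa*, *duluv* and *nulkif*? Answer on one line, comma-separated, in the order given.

togsaa, duluvuhu, nulkifi

The alternation tracks the final sound of the stem — -i when the stem ends in a voiceless consonant (*auf*, *jeigot*, *os*); -uhu when the stem ends in a voiced consonant (*rehub*, *dam*, *sajdov*); -a when the stem ends in a vowel (*tapowo*, *umota*).
The final sound of *togsa* is /a/, which is a vowel, so the suffix is -a, giving *togsaa*.
*duluv* — final sound /v/ (a voiced consonant) → -uhu → *duluvuhu*.
Since the final sound of *nulkif* is /f/ (a voiceless consonant), it takes -i, giving *nulkifi*.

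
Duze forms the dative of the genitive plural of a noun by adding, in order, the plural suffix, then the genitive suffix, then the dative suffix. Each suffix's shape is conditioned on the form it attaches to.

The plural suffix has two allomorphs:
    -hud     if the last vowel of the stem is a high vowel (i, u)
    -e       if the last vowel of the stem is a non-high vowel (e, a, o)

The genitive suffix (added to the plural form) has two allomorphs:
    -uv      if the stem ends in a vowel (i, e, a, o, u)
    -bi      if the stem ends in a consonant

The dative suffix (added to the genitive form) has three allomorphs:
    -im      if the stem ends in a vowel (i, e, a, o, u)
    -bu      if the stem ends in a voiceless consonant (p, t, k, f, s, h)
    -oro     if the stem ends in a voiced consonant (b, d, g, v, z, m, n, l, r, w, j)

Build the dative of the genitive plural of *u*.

*u*: last vowel = /u/, a high vowel → -hud → *uhud*.
The plural form *uhud* — final sound /d/ (a consonant) → -bi → *uhudbi*.
The final sound of the genitive form *uhudbi* is /i/, which is a vowel, so the dative suffix is -im, giving *uhudbiim*.

uhudbiim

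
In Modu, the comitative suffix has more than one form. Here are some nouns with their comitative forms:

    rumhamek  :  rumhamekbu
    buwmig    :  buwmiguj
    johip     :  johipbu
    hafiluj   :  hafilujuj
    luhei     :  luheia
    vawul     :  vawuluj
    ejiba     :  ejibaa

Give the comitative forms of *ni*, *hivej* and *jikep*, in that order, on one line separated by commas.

nia, hivejuj, jikepbu

The pattern is voicing of the final sound: -bu when the stem ends in a voiceless consonant (*rumhamek*, *johip*); -uj when the stem ends in a voiced consonant (*buwmig*, *hafiluj*, *vawul*); -a when the stem ends in a vowel (*luhei*, *ejiba*).
*ni*: final sound = /i/, a vowel → -a → *nia*.
*hivej* — final sound /j/ (a voiced consonant) → -uj → *hivejuj*.
The final sound of *jikep* is /p/, which is a voiceless consonant, so the suffix is -bu, giving *jikepbu*.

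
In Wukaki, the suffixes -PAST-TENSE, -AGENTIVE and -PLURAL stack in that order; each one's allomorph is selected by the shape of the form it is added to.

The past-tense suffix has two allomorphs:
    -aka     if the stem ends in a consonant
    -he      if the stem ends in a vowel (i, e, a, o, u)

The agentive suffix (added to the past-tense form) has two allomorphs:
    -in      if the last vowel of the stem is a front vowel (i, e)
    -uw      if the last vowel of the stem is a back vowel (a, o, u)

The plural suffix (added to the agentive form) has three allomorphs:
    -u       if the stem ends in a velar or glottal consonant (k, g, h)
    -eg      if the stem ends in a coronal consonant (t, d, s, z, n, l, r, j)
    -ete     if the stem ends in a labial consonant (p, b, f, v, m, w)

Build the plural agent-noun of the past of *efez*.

efezakauwete

*efez* — final sound /z/ (a consonant) → -aka → *efezaka*.
The past-tense form *efezaka*: last vowel = /a/, a back vowel → -uw → *efezakauw*.
Since the final consonant of the agentive form *efezakauw* is /w/ (labial), it takes -ete, giving *efezakauwete*.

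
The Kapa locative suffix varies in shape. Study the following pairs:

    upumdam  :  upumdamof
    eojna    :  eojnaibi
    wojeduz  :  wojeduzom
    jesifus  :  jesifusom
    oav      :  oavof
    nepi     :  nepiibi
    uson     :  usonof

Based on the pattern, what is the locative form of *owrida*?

The suffix is conditioned by the final sound: -om when the stem ends in a sibilant (*wojeduz*, *jesifus*); -of when the stem ends in a non-sibilant consonant (*upumdam*, *oav*, *uson*); -ibi when the stem ends in a vowel (*eojna*, *nepi*).
The final sound of *owrida* is /a/, which is a vowel, so the suffix is -ibi, giving *owridaibi*.

owridaibi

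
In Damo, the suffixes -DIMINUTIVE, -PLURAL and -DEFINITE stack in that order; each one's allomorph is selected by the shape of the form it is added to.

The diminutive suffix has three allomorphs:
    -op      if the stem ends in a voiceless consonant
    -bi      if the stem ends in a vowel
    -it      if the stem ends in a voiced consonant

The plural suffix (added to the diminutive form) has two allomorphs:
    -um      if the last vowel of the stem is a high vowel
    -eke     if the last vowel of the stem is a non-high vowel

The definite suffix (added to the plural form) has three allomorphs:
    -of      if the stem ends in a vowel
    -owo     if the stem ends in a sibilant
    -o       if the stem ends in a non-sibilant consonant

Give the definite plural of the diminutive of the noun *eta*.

etabiumo

*eta* — final sound /a/ (a vowel) → -bi → *etabi*.
The diminutive form *etabi*: last vowel = /i/, a high vowel → -um → *etabium*.
The plural form *etabium*: final sound = /m/, a non-sibilant consonant → -o → *etabiumo*.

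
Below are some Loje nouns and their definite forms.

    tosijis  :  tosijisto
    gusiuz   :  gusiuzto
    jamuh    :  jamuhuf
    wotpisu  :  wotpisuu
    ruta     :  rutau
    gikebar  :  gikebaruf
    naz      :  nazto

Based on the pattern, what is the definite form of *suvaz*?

Looking at the final sound of each stem: -to when the stem ends in a sibilant (*tosijis*, *gusiuz*, *naz*); -uf when the stem ends in a non-sibilant consonant (*jamuh*, *gikebar*); -u when the stem ends in a vowel (*wotpisu*, *ruta*).
*suvaz* — final sound /z/ (a sibilant) → -to → *suvazto*.

suvazto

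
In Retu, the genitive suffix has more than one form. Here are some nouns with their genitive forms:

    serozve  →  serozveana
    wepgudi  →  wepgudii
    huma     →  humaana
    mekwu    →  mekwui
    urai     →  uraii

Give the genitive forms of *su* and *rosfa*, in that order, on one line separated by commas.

sui, rosfaana

The suffix is conditioned by the last vowel: -i when the last vowel of the stem is a high vowel (*wepgudi*, *mekwu*, *urai*); -ana when the last vowel of the stem is a non-high vowel (*serozve*, *huma*).
*su*: last vowel = /u/, a high vowel → -i → *sui*.
Since the last vowel of *rosfa* is /a/ (a non-high vowel), it takes -ana, giving *rosfaana*.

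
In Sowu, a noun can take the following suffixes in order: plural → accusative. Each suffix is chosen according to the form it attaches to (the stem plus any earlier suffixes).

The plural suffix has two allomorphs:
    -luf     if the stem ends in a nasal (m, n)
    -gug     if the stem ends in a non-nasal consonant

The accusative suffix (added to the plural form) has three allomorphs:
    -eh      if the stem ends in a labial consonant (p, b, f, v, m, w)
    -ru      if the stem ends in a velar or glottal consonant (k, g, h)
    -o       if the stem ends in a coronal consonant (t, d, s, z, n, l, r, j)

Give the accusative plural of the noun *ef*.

The final consonant of *ef* is /f/, which is non-nasal, so the plural suffix is -gug, giving *efgug*.
The plural form *efgug* — final consonant /g/ (velar/glottal) → -ru → *efgugru*.

efgugru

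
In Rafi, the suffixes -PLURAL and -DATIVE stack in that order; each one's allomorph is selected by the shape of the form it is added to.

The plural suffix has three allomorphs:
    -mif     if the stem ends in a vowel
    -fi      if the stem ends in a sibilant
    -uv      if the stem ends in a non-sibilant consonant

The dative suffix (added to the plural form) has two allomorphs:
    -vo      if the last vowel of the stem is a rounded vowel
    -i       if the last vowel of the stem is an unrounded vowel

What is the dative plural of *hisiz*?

*hisiz*: final sound = /z/, a sibilant → -fi → *hisizfi*.
The last vowel of the plural form *hisizfi* is /i/, which is an unrounded vowel, so the dative suffix is -i, giving *hisizfii*.

hisizfii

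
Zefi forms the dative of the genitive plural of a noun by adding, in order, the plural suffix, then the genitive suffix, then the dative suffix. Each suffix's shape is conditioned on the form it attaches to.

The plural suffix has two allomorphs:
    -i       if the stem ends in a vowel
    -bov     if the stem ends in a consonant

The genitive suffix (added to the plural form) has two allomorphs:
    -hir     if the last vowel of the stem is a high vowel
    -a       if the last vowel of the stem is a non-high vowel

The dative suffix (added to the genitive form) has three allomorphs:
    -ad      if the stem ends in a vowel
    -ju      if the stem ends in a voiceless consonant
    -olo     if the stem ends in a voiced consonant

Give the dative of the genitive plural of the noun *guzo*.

Since the final sound of *guzo* is /o/ (a vowel), it takes -i, giving *guzoi*.
The plural form *guzoi* — last vowel /i/ (a high vowel) → -hir → *guzoihir*.
Since the final sound of the genitive form *guzoihir* is /r/ (a voiced consonant), it takes -olo, giving *guzoihirolo*.

guzoihirolo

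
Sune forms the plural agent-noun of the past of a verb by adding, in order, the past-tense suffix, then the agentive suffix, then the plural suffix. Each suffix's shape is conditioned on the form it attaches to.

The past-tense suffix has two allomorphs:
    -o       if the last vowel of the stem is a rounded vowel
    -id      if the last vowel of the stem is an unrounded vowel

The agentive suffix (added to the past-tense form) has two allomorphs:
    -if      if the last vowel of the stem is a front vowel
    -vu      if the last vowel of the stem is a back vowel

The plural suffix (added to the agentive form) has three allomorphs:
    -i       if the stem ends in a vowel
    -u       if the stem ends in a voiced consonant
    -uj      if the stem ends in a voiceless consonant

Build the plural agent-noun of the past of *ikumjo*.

ikumjoovui

Since the last vowel of *ikumjo* is /o/ (a rounded vowel), it takes -o, giving *ikumjoo*.
Since the last vowel of the past-tense form *ikumjoo* is /o/ (a back vowel), it takes -vu, giving *ikumjoovu*.
The agentive form *ikumjoovu* — final sound /u/ (a vowel) → -i → *ikumjoovui*.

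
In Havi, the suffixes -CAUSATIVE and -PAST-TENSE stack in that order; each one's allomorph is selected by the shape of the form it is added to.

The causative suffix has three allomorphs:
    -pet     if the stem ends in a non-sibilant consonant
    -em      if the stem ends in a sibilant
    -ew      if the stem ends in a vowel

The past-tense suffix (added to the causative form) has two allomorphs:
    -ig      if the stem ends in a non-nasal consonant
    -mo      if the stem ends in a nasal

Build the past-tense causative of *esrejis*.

*esrejis*: final sound = /s/, a sibilant → -em → *esrejisem*.
The causative form *esrejisem*: final consonant = /m/, a nasal → -mo → *esrejisemmo*.

esrejisemmo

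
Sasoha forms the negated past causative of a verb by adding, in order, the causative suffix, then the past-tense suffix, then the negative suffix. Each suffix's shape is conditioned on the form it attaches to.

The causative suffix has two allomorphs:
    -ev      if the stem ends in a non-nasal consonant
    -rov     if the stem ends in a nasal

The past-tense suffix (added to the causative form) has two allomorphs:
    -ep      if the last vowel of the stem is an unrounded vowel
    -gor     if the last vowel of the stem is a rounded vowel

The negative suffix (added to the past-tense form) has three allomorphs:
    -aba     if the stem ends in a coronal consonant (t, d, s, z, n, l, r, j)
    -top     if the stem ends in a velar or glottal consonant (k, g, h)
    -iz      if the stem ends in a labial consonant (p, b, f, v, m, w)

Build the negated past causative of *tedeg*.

The final consonant of *tedeg* is /g/, which is non-nasal, so the causative suffix is -ev, giving *tedegev*.
The causative form *tedegev* — last vowel /e/ (an unrounded vowel) → -ep → *tedegevep*.
Since the final consonant of the past-tense form *tedegevep* is /p/ (labial), it takes -iz, giving *tedegevepiz*.

tedegevepiz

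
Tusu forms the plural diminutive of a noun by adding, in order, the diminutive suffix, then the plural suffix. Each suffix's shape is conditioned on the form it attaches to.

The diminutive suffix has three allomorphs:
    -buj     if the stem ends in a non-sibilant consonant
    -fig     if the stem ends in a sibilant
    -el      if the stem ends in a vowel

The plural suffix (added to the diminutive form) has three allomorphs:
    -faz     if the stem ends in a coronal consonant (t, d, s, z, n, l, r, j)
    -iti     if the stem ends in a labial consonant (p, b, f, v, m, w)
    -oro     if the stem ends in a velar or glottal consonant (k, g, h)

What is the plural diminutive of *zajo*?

zajoelfaz

*zajo*: final sound = /o/, a vowel → -el → *zajoel*.
Since the final consonant of the diminutive form *zajoel* is /l/ (coronal), it takes -faz, giving *zajoelfaz*.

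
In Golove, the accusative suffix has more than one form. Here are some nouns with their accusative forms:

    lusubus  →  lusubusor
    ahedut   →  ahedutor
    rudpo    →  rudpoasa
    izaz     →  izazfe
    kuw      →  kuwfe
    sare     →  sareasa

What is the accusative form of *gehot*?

gehotor

Looking at the final sound of each stem: -or when the stem ends in a voiceless consonant (*lusubus*, *ahedut*); -fe when the stem ends in a voiced consonant (*izaz*, *kuw*); -asa when the stem ends in a vowel (*rudpo*, *sare*).
*gehot* — final sound /t/ (a voiceless consonant) → -or → *gehotor*.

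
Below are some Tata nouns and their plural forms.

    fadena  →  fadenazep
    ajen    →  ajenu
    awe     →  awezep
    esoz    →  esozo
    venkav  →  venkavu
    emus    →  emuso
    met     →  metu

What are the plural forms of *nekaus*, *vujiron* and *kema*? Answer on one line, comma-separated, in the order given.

The pattern is sibilance of the final sound: -o when the stem ends in a sibilant (*esoz*, *emus*); -u when the stem ends in a non-sibilant consonant (*ajen*, *venkav*, *met*); -zep when the stem ends in a vowel (*fadena*, *awe*).
*nekaus*: final sound = /s/, a sibilant → -o → *nekauso*.
*vujiron*: final sound = /n/, a non-sibilant consonant → -u → *vujironu*.
*kema* — final sound /a/ (a vowel) → -zep → *kemazep*.

nekauso, vujironu, kemazep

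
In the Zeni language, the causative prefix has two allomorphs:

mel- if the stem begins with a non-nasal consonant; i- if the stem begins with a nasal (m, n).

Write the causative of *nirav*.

The first consonant of *nirav* is /n/, which is a nasal, so the prefix is i-, giving *inirav*.

inirav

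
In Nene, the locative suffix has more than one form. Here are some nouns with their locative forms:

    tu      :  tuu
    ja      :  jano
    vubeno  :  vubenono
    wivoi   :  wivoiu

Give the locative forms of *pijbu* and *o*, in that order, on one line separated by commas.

The alternation tracks the last vowel of the stem — -u when the last vowel of the stem is a high vowel (*tu*, *wivoi*); -no when the last vowel of the stem is a non-high vowel (*ja*, *vubeno*).
Since the last vowel of *pijbu* is /u/ (a high vowel), it takes -u, giving *pijbuu*.
Since the last vowel of *o* is /o/ (a non-high vowel), it takes -no, giving *ono*.

pijbuu, ono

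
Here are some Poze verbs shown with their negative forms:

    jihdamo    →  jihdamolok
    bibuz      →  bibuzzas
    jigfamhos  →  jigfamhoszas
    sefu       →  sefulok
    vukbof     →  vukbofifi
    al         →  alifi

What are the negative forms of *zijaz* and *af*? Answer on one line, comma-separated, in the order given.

Looking at the final sound of each stem: -zas when the stem ends in a sibilant (*bibuz*, *jigfamhos*); -ifi when the stem ends in a non-sibilant consonant (*vukbof*, *al*); -lok when the stem ends in a vowel (*jihdamo*, *sefu*).
*zijaz* — final sound /z/ (a sibilant) → -zas → *zijazzas*.
*af*: final sound = /f/, a non-sibilant consonant → -ifi → *afifi*.

zijazzas, afifi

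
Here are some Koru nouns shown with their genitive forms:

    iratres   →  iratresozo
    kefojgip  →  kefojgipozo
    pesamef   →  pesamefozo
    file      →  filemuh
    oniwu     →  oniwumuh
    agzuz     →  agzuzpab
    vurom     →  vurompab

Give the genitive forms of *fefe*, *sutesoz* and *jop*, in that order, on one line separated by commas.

Looking at the final sound of each stem: -ozo when the stem ends in a voiceless consonant (*iratres*, *kefojgip*, *pesamef*); -pab when the stem ends in a voiced consonant (*agzuz*, *vurom*); -muh when the stem ends in a vowel (*file*, *oniwu*).
*fefe*: final sound = /e/, a vowel → -muh → *fefemuh*.
*sutesoz* — final sound /z/ (a voiced consonant) → -pab → *sutesozpab*.
*jop*: final sound = /p/, a voiceless consonant → -ozo → *jopozo*.

fefemuh, sutesozpab, jopozo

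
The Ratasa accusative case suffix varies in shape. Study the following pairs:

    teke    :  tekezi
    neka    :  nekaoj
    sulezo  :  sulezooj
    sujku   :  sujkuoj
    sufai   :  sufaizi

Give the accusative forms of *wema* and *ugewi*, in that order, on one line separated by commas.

wemaoj, ugewizi

The pattern is front/back vowel harmony: -zi when the last vowel of the stem is a front vowel (*teke*, *sufai*); -oj when the last vowel of the stem is a back vowel (*neka*, *sulezo*, *sujku*).
*wema* — last vowel /a/ (a back vowel) → -oj → *wemaoj*.
The last vowel of *ugewi* is /i/, which is a front vowel, so the suffix is -zi, giving *ugewizi*.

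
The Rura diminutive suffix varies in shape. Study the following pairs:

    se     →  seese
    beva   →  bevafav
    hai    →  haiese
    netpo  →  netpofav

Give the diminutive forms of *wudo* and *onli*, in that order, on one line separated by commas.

wudofav, onliese

The suffix is conditioned by the last vowel: -ese when the last vowel of the stem is a front vowel (*se*, *hai*); -fav when the last vowel of the stem is a back vowel (*beva*, *netpo*).
*wudo*: last vowel = /o/, a back vowel → -fav → *wudofav*.
Since the last vowel of *onli* is /i/ (a front vowel), it takes -ese, giving *onliese*.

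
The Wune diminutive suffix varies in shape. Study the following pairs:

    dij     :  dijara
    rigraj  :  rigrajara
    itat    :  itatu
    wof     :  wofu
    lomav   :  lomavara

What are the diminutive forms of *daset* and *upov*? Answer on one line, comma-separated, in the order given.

dasetu, upovara

The alternation tracks the final consonant of the stem — -u when the stem ends in a voiceless consonant (*itat*, *wof*); -ara when the stem ends in a voiced consonant (*dij*, *rigraj*, *lomav*).
Since the final consonant of *daset* is /t/ (voiceless), it takes -u, giving *dasetu*.
*upov* — final consonant /v/ (voiced) → -ara → *upovara*.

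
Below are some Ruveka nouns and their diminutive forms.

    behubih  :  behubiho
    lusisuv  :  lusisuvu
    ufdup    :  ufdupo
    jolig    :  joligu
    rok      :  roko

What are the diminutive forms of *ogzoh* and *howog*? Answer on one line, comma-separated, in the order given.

Looking at the final consonant of each stem: -o when the stem ends in a voiceless consonant (*behubih*, *ufdup*, *rok*); -u when the stem ends in a voiced consonant (*lusisuv*, *jolig*).
*ogzoh* — final consonant /h/ (voiceless) → -o → *ogzoho*.
*howog* — final consonant /g/ (voiced) → -u → *howogu*.

ogzoho, howogu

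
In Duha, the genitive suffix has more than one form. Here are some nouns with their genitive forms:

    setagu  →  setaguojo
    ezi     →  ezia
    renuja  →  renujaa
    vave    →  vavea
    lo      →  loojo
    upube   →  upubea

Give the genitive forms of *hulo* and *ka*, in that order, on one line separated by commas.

huloojo, kaa

The alternation tracks the last vowel of the stem — -ojo when the last vowel of the stem is a rounded vowel (*setagu*, *lo*); -a when the last vowel of the stem is an unrounded vowel (*ezi*, *renuja*, *vave*, *upube*).
*hulo*: last vowel = /o/, a rounded vowel → -ojo → *huloojo*.
Since the last vowel of *ka* is /a/ (an unrounded vowel), it takes -a, giving *kaa*.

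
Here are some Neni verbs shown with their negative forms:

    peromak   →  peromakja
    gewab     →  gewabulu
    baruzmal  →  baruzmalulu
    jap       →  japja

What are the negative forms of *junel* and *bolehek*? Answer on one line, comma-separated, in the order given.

The pattern is voicing of the final consonant: -ja when the stem ends in a voiceless consonant (*peromak*, *jap*); -ulu when the stem ends in a voiced consonant (*gewab*, *baruzmal*).
*junel*: final consonant = /l/, voiced → -ulu → *junelulu*.
The final consonant of *bolehek* is /k/, which is voiceless, so the suffix is -ja, giving *bolehekja*.

junelulu, bolehekja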